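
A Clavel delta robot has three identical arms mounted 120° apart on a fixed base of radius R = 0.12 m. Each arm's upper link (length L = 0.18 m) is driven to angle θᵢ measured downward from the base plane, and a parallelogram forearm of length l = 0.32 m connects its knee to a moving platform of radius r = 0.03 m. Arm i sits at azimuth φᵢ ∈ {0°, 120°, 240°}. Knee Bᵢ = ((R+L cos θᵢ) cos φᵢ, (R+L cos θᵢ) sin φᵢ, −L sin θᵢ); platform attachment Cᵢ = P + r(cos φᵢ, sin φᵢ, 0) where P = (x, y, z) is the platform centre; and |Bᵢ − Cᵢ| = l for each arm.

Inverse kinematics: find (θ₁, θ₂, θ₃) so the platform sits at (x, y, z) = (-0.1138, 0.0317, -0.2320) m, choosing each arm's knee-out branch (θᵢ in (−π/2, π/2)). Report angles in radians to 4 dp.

θ₁ = 0.9602, θ₂ = -0.0873, θ₃ = 0.2620

φ1=0.0° → target in arm frame (-0.1138, 0.0317)
  e−x'=0.2038;  (l²−L²−(e−x')²−y'²−z²)/2L = -0.0732
  θ1 = atan2(B,A) + arccos(C/0.3088) = 0.9602
rotate P by −φ2: (0.0844, 0.0827, -0.2320)
  A cos θ + B sin θ = C:  0.0056·cos θ + -0.2320·sin θ = 0.0258
  θ2 = atan2(B,A) + arccos(C/0.2321) = -0.0873
arm 3 (φ=240.0°): x'=0.0294, y'=-0.1144
  A=0.0606, B=-0.2320, C=(l²−L²−A²−y'²−z²)/(2L)=-0.0016
  γ=atan2(-0.2320,0.0606)=-1.3155;  ψ=arccos(-0.0067)=1.5775;  θ3=γ+ψ≈0.2620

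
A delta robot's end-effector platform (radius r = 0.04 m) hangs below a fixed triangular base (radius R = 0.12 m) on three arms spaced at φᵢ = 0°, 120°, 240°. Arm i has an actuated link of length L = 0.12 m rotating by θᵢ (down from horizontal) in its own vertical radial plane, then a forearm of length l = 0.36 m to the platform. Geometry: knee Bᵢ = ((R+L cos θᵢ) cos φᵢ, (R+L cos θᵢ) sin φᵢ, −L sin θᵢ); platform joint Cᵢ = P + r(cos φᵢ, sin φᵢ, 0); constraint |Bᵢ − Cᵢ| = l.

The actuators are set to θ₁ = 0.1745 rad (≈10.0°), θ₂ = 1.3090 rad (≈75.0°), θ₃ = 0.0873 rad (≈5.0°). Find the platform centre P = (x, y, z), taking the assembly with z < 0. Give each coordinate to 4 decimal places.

(0.0845, -0.1655, -0.3196)

O1 = (0.1982·cos0.0°, 0.1982·sin0.0°, -0.0208) = (0.1982, 0.0000, -0.0208)
φ2=120.0°: virtual centre (-0.0555, 0.0962, -0.1159), radius l
arm 3 at φ=240.0°: ρ3 = 0.1995;  O3 = (-0.0998, -0.1728, -0.0105)
|O₂|²−|O₁|² = -0.0139;  |O₃|²−|O₁|² = 0.0002
plane₁₂: -0.5074x+0.1924y+-0.1902z = -0.0139
det = 0.2900;  x = 0.0165+-0.2129z,  y = -0.0290+0.4270z
quadratic in z: (1.2277)z²+(0.0942)z+(-0.0953)=0, √Δ=0.6906 → z ∈ {-0.3196, 0.2429}; z = -0.3196 (taking z<0)
x = 0.0845, y = -0.1655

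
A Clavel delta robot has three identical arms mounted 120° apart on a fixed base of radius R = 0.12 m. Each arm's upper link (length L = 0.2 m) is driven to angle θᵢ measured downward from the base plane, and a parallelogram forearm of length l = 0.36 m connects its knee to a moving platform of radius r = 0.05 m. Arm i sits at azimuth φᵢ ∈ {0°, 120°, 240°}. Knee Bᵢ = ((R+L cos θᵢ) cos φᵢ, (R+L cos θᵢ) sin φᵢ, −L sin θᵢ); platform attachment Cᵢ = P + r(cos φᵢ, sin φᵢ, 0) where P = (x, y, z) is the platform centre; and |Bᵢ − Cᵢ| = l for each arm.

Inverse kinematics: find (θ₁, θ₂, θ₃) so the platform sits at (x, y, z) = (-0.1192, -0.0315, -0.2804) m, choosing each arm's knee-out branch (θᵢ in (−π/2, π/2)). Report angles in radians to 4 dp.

rotate P by −φ1: (-0.1192, -0.0315, -0.2804)
  e−x'=0.1892;  (l²−L²−(e−x')²−y'²−z²)/2L = -0.0645
  √(A²+B²)=0.3383;  θ1 = -0.9772+1.7628 ≈ 0.7855
arm 2 (φ=120.0°): x'=0.0323, y'=0.1190
  A cos θ + B sin θ = C:  0.0377·cos θ + -0.2804·sin θ = -0.0115
  γ=atan2(-0.2804,0.0377)=-1.4372;  ψ=arccos(-0.0406)=1.6115;  θ2=γ+ψ≈0.1742
arm 3 (φ=240.0°): x'=0.0869, y'=-0.0875
  A=-0.0169, B=-0.2804, C=(l²−L²−A²−y'²−z²)/(2L)=0.0076
  θ3 = atan2(B,A) + arccos(C/0.2809) = -0.0872

θ₁ = 0.7855, θ₂ = 0.1742, θ₃ = -0.0872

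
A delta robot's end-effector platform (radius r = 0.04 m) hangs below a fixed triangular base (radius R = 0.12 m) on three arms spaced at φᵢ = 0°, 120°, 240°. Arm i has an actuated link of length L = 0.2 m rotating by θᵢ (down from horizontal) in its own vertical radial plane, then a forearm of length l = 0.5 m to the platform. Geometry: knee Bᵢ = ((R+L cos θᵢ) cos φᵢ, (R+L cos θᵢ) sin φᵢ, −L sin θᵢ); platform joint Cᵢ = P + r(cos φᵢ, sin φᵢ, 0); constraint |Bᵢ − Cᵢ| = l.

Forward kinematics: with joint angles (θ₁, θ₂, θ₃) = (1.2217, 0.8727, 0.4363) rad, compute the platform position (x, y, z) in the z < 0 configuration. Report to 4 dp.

(-0.1649, -0.0952, -0.5658)

arm 1 at φ=0.0°: (R−r)+L cos θ1 = 0.1484;  centre 1 = (0.1484, 0.0000, -0.1879)
centre 2 = (0.2086·cos120.0°, 0.2086·sin120.0°, -0.1532) = (-0.1043, 0.1806, -0.1532)
φ3=240.0°: virtual centre (-0.1306, -0.2263, -0.0845), radius l
|centre ₂|²−|centre ₁|² = 0.0096;  |centre ₃|²−|centre ₁|² = 0.0181
plane₁₂: -0.5054x+0.3612y+0.0694z = 0.0096
det = 0.4303;  x = -0.0253+0.2467z,  y = -0.0087+0.1529z
into |P−centre ₁|² = l²: 1.0842z² + 0.2875z + -0.1844 = 0;  Δ = 0.8825;  z = -0.5658 or 0.3006 → z<0 root = -0.5658
x = -0.1649, y = -0.0952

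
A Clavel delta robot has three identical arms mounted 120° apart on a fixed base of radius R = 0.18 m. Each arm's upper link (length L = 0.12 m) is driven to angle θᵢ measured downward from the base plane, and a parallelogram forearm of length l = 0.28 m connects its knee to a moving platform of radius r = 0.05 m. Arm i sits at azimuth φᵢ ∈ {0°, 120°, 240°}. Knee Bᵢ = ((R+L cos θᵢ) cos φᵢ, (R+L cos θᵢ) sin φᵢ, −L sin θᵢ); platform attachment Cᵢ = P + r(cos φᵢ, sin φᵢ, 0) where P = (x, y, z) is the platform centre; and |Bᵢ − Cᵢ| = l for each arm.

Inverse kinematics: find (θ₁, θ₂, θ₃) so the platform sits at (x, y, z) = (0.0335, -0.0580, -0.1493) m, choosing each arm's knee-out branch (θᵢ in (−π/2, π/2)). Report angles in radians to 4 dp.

θ₁ = -0.1746, θ₂ = 0.8732, θ₃ = -0.1743

rotate P by −φ1: (0.0335, -0.0580, -0.1493)
  A=0.0965, B=-0.1493, C=(l²−L²−A²−y'²−z²)/(2L)=0.1210
  θ1 = atan2(B,A) + arccos(C/0.1778) = -0.1746
arm 2 (φ=120.0°): x'=-0.0670, y'=0.0000
  A=0.1970, B=-0.1493, C=(l²−L²−A²−y'²−z²)/(2L)=0.0121
  √(A²+B²)=0.2472;  θ2 = -0.6486+1.5217 ≈ 0.8732
arm 3 (φ=240.0°): x'=0.0335, y'=0.0580
  A=0.0965, B=-0.1493, C=(l²−L²−A²−y'²−z²)/(2L)=0.1209
  θ3 = atan2(B,A) + arccos(C/0.1778) = -0.1743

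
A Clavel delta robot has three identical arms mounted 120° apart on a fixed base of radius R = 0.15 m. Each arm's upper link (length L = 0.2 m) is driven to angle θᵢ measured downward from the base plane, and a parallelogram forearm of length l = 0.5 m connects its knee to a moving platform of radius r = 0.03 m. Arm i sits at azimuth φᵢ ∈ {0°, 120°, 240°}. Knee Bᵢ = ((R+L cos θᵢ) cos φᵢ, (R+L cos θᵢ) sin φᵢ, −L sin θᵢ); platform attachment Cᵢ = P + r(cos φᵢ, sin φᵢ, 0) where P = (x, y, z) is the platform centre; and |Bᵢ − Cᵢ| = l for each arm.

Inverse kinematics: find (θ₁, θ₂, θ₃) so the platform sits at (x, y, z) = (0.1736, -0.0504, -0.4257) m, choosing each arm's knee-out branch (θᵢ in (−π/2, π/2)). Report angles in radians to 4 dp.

arm 1 (φ=0.0°): x'=0.1736, y'=-0.0504
  A=-0.0536, B=-0.4257, C=(l²−L²−A²−y'²−z²)/(2L)=0.0584
  θ1 = atan2(B,A) + arccos(C/0.4291) = -0.2618
rotate P by −φ2: (-0.1304, -0.1251, -0.4257)
  A=0.2504, B=-0.4257, C=(l²−L²−A²−y'²−z²)/(2L)=-0.1240
  θ2 = atan2(B,A) + arccos(C/0.4939) = 0.7856
φ3=240.0° → target in arm frame (-0.0432, 0.1755)
  e−x'=0.1632;  (l²−L²−(e−x')²−y'²−z²)/2L = -0.0716
  θ3 = atan2(B,A) + arccos(C/0.4559) = 0.5238

θ₁ = -0.2618, θ₂ = 0.7856, θ₃ = 0.5238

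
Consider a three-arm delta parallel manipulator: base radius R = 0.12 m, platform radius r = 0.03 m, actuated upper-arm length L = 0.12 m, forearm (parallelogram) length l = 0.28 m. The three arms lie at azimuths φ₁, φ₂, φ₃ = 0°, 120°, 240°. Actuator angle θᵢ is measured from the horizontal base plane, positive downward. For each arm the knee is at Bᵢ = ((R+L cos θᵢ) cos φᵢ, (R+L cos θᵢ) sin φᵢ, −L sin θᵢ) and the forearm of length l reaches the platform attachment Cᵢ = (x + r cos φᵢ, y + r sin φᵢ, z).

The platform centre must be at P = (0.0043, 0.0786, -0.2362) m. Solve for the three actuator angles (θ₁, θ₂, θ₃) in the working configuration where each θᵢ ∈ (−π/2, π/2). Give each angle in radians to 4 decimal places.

θ₁ = 0.4363, θ₂ = 0.0000, θ₃ = 0.8729

arm 1 (φ=0.0°): x'=0.0043, y'=0.0786
  A cos θ + B sin θ = C:  0.0857·cos θ + -0.2362·sin θ = -0.0221
  √(A²+B²)=0.2513;  θ1 = -1.2227+1.6590 ≈ 0.4363
arm 2 (φ=120.0°): x'=0.0659, y'=-0.0430
  e−x'=0.0241;  (l²−L²−(e−x')²−y'²−z²)/2L = 0.0241
  θ2 = atan2(B,A) + arccos(C/0.2374) = 0.0000
φ3=240.0° → target in arm frame (-0.0702, -0.0356)
  A cos θ + B sin θ = C:  0.1602·cos θ + -0.2362·sin θ = -0.0780
  θ3 = atan2(B,A) + arccos(C/0.2854) = 0.8729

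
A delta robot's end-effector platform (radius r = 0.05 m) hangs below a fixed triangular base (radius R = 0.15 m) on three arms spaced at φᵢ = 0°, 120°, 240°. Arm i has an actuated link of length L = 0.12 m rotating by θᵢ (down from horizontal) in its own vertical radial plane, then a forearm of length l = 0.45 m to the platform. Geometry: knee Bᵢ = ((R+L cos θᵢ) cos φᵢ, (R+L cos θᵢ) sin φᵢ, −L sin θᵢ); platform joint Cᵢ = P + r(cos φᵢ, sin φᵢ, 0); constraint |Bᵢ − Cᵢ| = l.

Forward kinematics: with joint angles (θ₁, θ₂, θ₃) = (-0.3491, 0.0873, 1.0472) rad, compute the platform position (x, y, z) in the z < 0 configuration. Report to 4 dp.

(0.1407, 0.1391, -0.3808)

arm 1 at φ=0.0°: (R−r)+L cos θ1 = 0.2128;  S1 = (0.2128, 0.0000, 0.0410)
φ2=120.0°: virtual centre (-0.1098, 0.1901, -0.0105), radius l
arm 3 at φ=240.0°: (R−r)+L cos θ3 = 0.1600;  S3 = (-0.0800, -0.1386, -0.1039)
|S₂|²−|S₁|² = 0.0014;  |S₃|²−|S₁|² = -0.0106
linear system: -0.6451x+0.3803y = 0.0014−-0.1030z; -0.5855x+-0.2771y = -0.0106−-0.2899z
det = 0.4014;  x = 0.0091+-0.3458z,  y = 0.0189+-0.3157z
quadratic in z: (1.2192)z²+(0.0468)z+(-0.1590)=0, √Δ=0.8817 → z ∈ {-0.3808, 0.3424}; z = -0.3808 (taking z<0)
x = 0.1407, y = 0.1391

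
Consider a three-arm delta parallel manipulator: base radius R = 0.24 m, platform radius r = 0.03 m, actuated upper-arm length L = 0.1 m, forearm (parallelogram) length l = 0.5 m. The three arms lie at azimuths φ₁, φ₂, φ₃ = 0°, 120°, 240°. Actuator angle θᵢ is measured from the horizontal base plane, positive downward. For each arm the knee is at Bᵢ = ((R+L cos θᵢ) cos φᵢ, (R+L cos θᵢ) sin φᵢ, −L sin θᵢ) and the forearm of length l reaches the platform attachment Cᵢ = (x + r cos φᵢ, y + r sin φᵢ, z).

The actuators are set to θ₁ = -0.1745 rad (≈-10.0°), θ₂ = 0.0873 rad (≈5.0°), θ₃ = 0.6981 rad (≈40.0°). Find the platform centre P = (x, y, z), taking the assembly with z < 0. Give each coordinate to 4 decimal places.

centre 1 = (0.3085·cos0.0°, 0.3085·sin0.0°, 0.0174) = (0.3085, 0.0000, 0.0174)
centre 2 = (0.3096·cos120.0°, 0.3096·sin120.0°, -0.0087) = (-0.1548, 0.2681, -0.0087)
φ3=240.0°: virtual centre (-0.1433, -0.2482, -0.0643), radius l
subtract pairs → two planes through P
linear system: -0.9266x+0.5363y = 0.0005−-0.0522z; -0.9036x+-0.4964y = -0.0092−-0.1633z
Cramer: x(z) = 0.0050-0.1201z;  y(z) = 0.0095-0.1103z
into |P−centre ₁|² = l²: 1.0266z² + 0.0361z + -0.1575 = 0;  Δ = 0.6480;  z = -0.4097 or 0.3745 → z<0 root = -0.4097
x = 0.0542, y = 0.0546

(0.0542, 0.0546, -0.4097)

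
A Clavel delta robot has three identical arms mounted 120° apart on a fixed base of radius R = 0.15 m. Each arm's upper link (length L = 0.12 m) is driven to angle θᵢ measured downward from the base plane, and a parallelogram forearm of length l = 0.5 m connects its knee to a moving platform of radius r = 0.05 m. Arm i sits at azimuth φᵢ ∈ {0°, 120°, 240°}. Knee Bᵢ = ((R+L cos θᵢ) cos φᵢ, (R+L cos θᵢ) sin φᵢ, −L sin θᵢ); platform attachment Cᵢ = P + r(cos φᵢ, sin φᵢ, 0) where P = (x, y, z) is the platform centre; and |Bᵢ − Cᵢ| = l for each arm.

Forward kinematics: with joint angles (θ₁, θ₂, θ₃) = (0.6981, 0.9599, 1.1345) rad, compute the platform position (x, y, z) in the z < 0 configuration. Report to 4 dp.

(0.0671, 0.0299, -0.5604)

O1 = (0.1919·cos0.0°, 0.1919·sin0.0°, -0.0771) = (0.1919, 0.0000, -0.0771)
O2 = (0.1688·cos120.0°, 0.1688·sin120.0°, -0.0983) = (-0.0844, 0.1462, -0.0983)
φ3=240.0°: virtual centre (-0.0754, -0.1305, -0.1088), radius l
eliminate P² terms by subtracting sphere 1 from 2 and 3
linear system: -0.5527x+0.2924y = -0.0046−-0.0423z; -0.5346x+-0.2610y = -0.0082−-0.0633z
Cramer: x(z) = 0.0120-0.0983z;  y(z) = 0.0069-0.0410z
into |P−O₁|² = l²: 1.0113z² + 0.1891z + -0.2116 = 0;  Δ = 0.8919;  z = -0.5604 or 0.3734 → z<0 root = -0.5604
x = 0.0671, y = 0.0299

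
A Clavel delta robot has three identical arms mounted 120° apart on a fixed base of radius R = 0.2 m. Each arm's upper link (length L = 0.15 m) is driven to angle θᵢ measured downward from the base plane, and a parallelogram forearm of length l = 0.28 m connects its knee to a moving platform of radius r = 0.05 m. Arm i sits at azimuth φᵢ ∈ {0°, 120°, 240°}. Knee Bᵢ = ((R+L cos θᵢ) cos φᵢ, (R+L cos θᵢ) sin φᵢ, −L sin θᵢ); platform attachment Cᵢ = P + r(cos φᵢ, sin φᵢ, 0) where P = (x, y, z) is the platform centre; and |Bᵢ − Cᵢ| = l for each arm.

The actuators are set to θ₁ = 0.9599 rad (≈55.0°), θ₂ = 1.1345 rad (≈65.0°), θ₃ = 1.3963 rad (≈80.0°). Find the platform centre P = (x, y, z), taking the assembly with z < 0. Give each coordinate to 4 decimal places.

(0.0382, 0.0299, -0.3187)

φ1=0.0°: virtual centre (0.2360, 0.0000, -0.1229), radius l
arm 2 at φ=120.0°: ρ2 = 0.2134;  O2 = (-0.1067, 0.1848, -0.1359)
arm 3 at φ=240.0°: ρ3 = 0.1760;  O3 = (-0.0880, -0.1525, -0.1477)
|O₂|²−|O₁|² = -0.0068;  |O₃|²−|O₁|² = -0.0180
[-0.6855 0.3696 -0.0262]·P = -0.0068;  [-0.6481 -0.3049 -0.0497]·P = -0.0180
Cramer: x(z) = 0.0195-0.0587z;  y(z) = 0.0177-0.0382z
sphere 1 gives Az²+Bz+C=0 with A=1.0049, B=0.2698, C=-0.0161;  B²−4AC=0.1374;  roots -0.3187, 0.0502;  negative root z = -0.3187
x = 0.0382, y = 0.0299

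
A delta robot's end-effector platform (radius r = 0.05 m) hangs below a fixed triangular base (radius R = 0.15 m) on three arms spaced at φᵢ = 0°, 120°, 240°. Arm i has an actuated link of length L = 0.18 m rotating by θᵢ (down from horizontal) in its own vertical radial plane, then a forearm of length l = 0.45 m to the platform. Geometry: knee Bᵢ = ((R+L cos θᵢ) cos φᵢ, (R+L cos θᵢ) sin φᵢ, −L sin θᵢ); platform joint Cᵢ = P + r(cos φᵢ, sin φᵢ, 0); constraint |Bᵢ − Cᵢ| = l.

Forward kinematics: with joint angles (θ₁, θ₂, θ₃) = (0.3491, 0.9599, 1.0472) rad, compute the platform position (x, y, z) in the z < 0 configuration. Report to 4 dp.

arm 1 at φ=0.0°: (R−r)+L cos θ1 = 0.2691;  S1 = (0.2691, 0.0000, -0.0616)
φ2=120.0°: virtual centre (-0.1016, 0.1760, -0.1474), radius l
S3 = (0.1900·cos240.0°, 0.1900·sin240.0°, -0.1559) = (-0.0950, -0.1645, -0.1559)
|S₂|²−|S₁|² = -0.0132;  |S₃|²−|S₁|² = -0.0158
[-0.7415 0.3520 -0.1717]·P = -0.0132;  [-0.7283 -0.3291 -0.1886]·P = -0.0158
Cramer: x(z) = 0.0198-0.2456z;  y(z) = 0.0043-0.0296z
into |P−S₁|² = l²: 1.0612z² + 0.2454z + -0.1365 = 0;  Δ = 0.6397;  z = -0.4925 or 0.2612 → z<0 root = -0.4925
x = 0.1408, y = 0.0188

(0.1408, 0.0188, -0.4925)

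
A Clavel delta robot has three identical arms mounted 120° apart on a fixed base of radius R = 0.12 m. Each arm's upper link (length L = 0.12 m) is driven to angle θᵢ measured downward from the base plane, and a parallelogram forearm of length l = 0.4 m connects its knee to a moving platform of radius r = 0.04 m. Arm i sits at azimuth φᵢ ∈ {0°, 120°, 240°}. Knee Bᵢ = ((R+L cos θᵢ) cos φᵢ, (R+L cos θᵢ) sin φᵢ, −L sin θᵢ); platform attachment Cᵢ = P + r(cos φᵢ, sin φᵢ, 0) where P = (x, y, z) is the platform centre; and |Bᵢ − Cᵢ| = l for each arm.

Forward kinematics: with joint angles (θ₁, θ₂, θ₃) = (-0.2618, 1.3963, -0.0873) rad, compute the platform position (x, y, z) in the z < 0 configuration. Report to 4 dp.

φ1=0.0°: virtual centre (0.1959, 0.0000, 0.0311), radius l
arm 2 at φ=120.0°: e+L cos θ2 = 0.1008;  O2 = (-0.0504, 0.0873, -0.1182)
arm 3 at φ=240.0°: e+L cos θ3 = 0.1995;  O3 = (-0.0998, -0.1728, 0.0105)
eliminate P² terms by subtracting sphere 1 from 2 and 3
linear system: -0.4927x+0.1746y = -0.0152−-0.2985z; -0.5914x+-0.3456y = 0.0006−-0.0412z
det = 0.2736;  x = 0.0188+-0.4034z,  y = -0.0339+0.5711z
quadratic in z: (1.4888)z²+(0.0420)z+(-0.1265)=0, √Δ=0.8691 → z ∈ {-0.3060, 0.2778}; z = -0.3060 (taking z<0)
x = 0.1423, y = -0.2087

(0.1423, -0.2087, -0.3060)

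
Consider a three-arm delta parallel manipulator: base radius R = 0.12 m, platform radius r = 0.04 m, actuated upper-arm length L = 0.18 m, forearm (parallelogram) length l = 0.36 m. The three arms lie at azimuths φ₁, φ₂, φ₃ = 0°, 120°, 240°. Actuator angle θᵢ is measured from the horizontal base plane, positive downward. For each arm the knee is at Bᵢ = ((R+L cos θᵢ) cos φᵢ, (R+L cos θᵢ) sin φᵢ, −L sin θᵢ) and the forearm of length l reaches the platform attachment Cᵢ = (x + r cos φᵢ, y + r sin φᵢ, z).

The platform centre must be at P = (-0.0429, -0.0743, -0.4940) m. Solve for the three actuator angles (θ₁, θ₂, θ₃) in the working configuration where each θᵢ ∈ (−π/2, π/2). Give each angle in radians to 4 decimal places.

arm 1 (φ=0.0°): x'=-0.0429, y'=-0.0743
  A=0.1229, B=-0.4940, C=(l²−L²−A²−y'²−z²)/(2L)=-0.4652
  γ=atan2(-0.4940,0.1229)=-1.3270;  ψ=arccos(-0.9138)=2.7233;  θ1=γ+ψ≈1.3963
arm 2 (φ=120.0°): x'=-0.0429, y'=0.0743
  A=0.1229, B=-0.4940, C=(l²−L²−A²−y'²−z²)/(2L)=-0.4652
  √(A²+B²)=0.5091;  θ2 = -1.3270+2.7233 ≈ 1.3963
rotate P by −φ3: (0.0858, 0.0000, -0.4940)
  A cos θ + B sin θ = C:  -0.0058·cos θ + -0.4940·sin θ = -0.4080
  γ=atan2(-0.4940,-0.0058)=-1.5825;  ψ=arccos(-0.8258)=2.5424;  θ3=γ+ψ≈0.9599

θ₁ = 1.3963, θ₂ = 1.3963, θ₃ = 0.9599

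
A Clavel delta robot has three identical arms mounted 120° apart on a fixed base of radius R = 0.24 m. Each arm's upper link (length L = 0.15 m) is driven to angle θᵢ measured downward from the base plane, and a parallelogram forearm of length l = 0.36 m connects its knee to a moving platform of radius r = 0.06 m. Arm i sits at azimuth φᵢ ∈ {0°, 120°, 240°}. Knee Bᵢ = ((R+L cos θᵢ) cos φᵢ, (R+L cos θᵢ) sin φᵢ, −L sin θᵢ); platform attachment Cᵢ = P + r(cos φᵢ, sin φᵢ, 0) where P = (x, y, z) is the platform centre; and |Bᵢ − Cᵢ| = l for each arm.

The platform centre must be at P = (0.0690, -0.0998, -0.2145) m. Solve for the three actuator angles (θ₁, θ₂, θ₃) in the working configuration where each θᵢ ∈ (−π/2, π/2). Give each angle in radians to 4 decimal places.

θ₁ = -0.0877, θ₂ = 1.2215, θ₃ = 0.0873

φ1=0.0° → target in arm frame (0.0690, -0.0998)
  A cos θ + B sin θ = C:  0.1110·cos θ + -0.2145·sin θ = 0.1294
  √(A²+B²)=0.2415;  θ1 = -1.0933+1.0056 ≈ -0.0877
arm 2 (φ=120.0°): x'=-0.1209, y'=-0.0099
  A cos θ + B sin θ = C:  0.3009·cos θ + -0.2145·sin θ = -0.0986
  √(A²+B²)=0.3696;  θ2 = -0.6193+1.8407 ≈ 1.2215
rotate P by −φ3: (0.0519, 0.1097, -0.2145)
  A cos θ + B sin θ = C:  0.1281·cos θ + -0.2145·sin θ = 0.1089
  θ3 = atan2(B,A) + arccos(C/0.2498) = 0.0873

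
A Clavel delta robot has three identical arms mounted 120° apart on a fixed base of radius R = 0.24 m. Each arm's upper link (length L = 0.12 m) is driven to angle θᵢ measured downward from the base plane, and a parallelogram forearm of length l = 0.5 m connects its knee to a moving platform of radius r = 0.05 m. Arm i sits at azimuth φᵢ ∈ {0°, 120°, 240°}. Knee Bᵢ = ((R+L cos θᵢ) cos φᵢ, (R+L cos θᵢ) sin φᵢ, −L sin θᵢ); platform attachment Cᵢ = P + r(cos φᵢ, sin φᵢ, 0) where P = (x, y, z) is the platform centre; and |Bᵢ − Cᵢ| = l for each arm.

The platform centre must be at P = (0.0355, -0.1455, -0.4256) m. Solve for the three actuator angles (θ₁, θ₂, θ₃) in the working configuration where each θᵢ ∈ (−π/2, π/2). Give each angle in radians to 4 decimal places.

rotate P by −φ1: (0.0355, -0.1455, -0.4256)
  A=0.1545, B=-0.4256, C=(l²−L²−A²−y'²−z²)/(2L)=0.0393
  γ=atan2(-0.4256,0.1545)=-1.2226;  ψ=arccos(0.0867)=1.4840;  θ1=γ+ψ≈0.2614
rotate P by −φ2: (-0.1438, 0.0420, -0.4256)
  A cos θ + B sin θ = C:  0.3338·cos θ + -0.4256·sin θ = -0.2446
  γ=atan2(-0.4256,0.3338)=-0.9058;  ψ=arccos(-0.4522)=2.0400;  θ2=γ+ψ≈1.1342
φ3=240.0° → target in arm frame (0.1083, 0.1035)
  A=0.0817, B=-0.4256, C=(l²−L²−A²−y'²−z²)/(2L)=0.1545
  θ3 = atan2(B,A) + arccos(C/0.4334) = -0.1747

θ₁ = 0.2614, θ₂ = 1.1342, θ₃ = -0.1747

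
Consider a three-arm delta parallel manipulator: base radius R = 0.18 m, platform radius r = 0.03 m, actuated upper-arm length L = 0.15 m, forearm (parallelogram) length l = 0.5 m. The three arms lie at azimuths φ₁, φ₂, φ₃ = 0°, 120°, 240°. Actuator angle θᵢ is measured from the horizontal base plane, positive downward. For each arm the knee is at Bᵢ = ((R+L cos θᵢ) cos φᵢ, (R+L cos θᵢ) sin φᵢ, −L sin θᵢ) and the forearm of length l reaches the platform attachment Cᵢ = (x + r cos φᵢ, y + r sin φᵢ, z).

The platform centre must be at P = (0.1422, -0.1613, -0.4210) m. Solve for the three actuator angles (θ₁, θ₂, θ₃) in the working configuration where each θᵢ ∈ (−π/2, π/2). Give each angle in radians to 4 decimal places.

φ1=0.0° → target in arm frame (0.1422, -0.1613)
  A cos θ + B sin θ = C:  0.0078·cos θ + -0.4210·sin θ = 0.0806
  θ1 = atan2(B,A) + arccos(C/0.4211) = -0.1741
φ2=120.0° → target in arm frame (-0.2108, -0.0425)
  A cos θ + B sin θ = C:  0.3608·cos θ + -0.4210·sin θ = -0.2724
  √(A²+B²)=0.5544;  θ2 = -0.8623+2.0844 ≈ 1.2221
arm 3 (φ=240.0°): x'=0.0686, y'=0.2038
  e−x'=0.0814;  (l²−L²−(e−x')²−y'²−z²)/2L = 0.0070
  √(A²+B²)=0.4288;  θ3 = -1.3798+1.5545 ≈ 0.1747

θ₁ = -0.1741, θ₂ = 1.2221, θ₃ = 0.1747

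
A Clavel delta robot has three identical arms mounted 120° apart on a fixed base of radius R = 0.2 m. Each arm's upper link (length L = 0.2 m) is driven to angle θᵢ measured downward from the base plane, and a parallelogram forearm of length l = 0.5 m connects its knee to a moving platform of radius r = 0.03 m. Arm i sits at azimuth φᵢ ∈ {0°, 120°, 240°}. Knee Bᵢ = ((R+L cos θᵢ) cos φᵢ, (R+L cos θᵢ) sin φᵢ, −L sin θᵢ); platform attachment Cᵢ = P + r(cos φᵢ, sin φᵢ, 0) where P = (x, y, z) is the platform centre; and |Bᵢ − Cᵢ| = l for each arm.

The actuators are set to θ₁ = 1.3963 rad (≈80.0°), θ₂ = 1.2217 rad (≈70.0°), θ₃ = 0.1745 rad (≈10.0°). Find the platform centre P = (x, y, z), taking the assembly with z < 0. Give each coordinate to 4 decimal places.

(-0.1427, -0.1738, -0.5118)

arm 1 at φ=0.0°: e+L cos θ1 = 0.2047;  O1 = (0.2047, 0.0000, -0.1970)
O2 = (0.2384·cos120.0°, 0.2384·sin120.0°, -0.1879) = (-0.1192, 0.2065, -0.1879)
φ3=240.0°: virtual centre (-0.1835, -0.3178, -0.0347), radius l
|O₂|²−|O₁|² = 0.0115;  |O₃|²−|O₁|² = 0.0552
[-0.6479 0.4129 0.0181]·P = 0.0115;  [-0.7764 -0.6356 0.3245]·P = 0.0552
det = 0.7324;  x = -0.0410+0.1986z,  y = -0.0367+0.2679z
into |P−O₁|² = l²: 1.1112z² + 0.2767z + -0.1495 = 0;  Δ = 0.7409;  z = -0.5118 or 0.2628 → z<0 root = -0.5118
x = -0.1427, y = -0.1738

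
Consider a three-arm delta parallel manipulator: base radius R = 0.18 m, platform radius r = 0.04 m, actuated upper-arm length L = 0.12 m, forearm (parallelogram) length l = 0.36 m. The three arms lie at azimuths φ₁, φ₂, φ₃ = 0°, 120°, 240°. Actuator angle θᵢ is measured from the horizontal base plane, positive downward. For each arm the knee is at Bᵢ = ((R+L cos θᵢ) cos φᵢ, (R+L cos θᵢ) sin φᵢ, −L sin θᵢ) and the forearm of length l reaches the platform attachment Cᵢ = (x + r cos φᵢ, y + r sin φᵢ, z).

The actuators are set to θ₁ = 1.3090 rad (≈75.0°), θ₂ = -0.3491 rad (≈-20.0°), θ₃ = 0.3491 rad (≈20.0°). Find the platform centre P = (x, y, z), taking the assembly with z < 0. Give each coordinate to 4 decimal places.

centre 1 = (0.1711·cos0.0°, 0.1711·sin0.0°, -0.1159) = (0.1711, 0.0000, -0.1159)
centre 2 = (0.2528·cos120.0°, 0.2528·sin120.0°, 0.0410) = (-0.1264, 0.2189, 0.0410)
centre 3 = (0.2528·cos240.0°, 0.2528·sin240.0°, -0.0410) = (-0.1264, -0.2189, -0.0410)
subtract pairs → two planes through P
[-0.5949 0.4378 0.3139]·P = 0.0229;  [-0.5949 -0.4378 0.1497]·P = 0.0229
Cramer: x(z) = -0.0385+0.3897z;  y(z) = 0.0000-0.1875z
sphere 1 gives Az²+Bz+C=0 with A=1.1870, B=0.0685, C=-0.0723;  B²−4AC=0.3478;  roots -0.2773, 0.2196;  negative root z = -0.2773
x = -0.1465, y = 0.0520

(-0.1465, 0.0520, -0.2773)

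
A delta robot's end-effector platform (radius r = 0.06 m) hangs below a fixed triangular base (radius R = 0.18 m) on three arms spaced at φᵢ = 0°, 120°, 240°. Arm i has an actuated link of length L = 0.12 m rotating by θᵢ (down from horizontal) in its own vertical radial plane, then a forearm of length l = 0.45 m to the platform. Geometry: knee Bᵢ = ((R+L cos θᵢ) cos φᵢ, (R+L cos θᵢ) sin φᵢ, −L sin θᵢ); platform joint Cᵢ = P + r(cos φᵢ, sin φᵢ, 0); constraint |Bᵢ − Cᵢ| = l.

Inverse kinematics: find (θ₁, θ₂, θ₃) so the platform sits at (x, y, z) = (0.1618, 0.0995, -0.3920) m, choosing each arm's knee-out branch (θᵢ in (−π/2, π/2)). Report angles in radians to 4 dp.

θ₁ = -0.3495, θ₂ = 0.4361, θ₃ = 1.1344

rotate P by −φ1: (0.1618, 0.0995, -0.3920)
  A cos θ + B sin θ = C:  -0.0418·cos θ + -0.3920·sin θ = 0.0950
  γ=atan2(-0.3920,-0.0418)=-1.6770;  ψ=arccos(0.2409)=1.3275;  θ1=γ+ψ≈-0.3495
arm 2 (φ=120.0°): x'=0.0053, y'=-0.1899
  A=0.1147, B=-0.3920, C=(l²−L²−A²−y'²−z²)/(2L)=-0.0616
  γ=atan2(-0.3920,0.1147)=-1.2861;  ψ=arccos(-0.1508)=1.7221;  θ2=γ+ψ≈0.4361
φ3=240.0° → target in arm frame (-0.1671, 0.0904)
  A=0.2871, B=-0.3920, C=(l²−L²−A²−y'²−z²)/(2L)=-0.2339
  θ3 = atan2(B,A) + arccos(C/0.4859) = 1.1344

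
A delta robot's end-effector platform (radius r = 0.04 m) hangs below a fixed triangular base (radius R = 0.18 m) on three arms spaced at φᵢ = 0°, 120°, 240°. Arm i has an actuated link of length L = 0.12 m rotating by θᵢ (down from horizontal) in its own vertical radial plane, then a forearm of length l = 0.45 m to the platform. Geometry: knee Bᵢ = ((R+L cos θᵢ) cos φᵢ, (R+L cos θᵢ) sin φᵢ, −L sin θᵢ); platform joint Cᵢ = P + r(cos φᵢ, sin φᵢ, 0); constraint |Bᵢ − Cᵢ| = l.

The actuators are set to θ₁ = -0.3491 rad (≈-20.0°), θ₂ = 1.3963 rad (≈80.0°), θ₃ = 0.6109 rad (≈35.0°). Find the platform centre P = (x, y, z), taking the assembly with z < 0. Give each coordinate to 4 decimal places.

arm 1 at φ=0.0°: ρ1 = 0.2528;  O1 = (0.2528, 0.0000, 0.0410)
arm 2 at φ=120.0°: ρ2 = 0.1608;  O2 = (-0.0804, 0.1393, -0.1182)
φ3=240.0°: virtual centre (-0.1191, -0.2064, -0.0688), radius l
|O₂|²−|O₁|² = -0.0257;  |O₃|²−|O₁|² = -0.0041
linear system: -0.6664x+0.2786y = -0.0257−-0.3184z; -0.7438x+-0.4127y = -0.0041−-0.2198z
Cramer: x(z) = 0.0244-0.3995z;  y(z) = -0.0341+0.1875z
into |P−O₁|² = l²: 1.1948z² + 0.0876z + -0.1475 = 0;  Δ = 0.7125;  z = -0.3899 or 0.3166 → z<0 root = -0.3899
x = 0.1801, y = -0.1072

(0.1801, -0.1072, -0.3899)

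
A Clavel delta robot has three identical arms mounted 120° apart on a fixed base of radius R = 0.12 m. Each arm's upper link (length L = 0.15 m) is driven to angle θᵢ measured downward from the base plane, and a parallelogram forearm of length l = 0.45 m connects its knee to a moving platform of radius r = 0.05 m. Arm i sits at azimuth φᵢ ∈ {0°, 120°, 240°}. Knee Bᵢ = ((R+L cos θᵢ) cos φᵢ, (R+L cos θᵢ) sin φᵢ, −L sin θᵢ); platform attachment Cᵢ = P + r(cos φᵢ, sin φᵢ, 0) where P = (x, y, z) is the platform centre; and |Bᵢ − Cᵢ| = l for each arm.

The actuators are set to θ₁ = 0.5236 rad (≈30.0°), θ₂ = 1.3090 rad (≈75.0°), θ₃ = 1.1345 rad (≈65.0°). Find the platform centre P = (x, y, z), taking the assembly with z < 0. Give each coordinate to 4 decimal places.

arm 1 at φ=0.0°: e+L cos θ1 = 0.1999;  S1 = (0.1999, 0.0000, -0.0750)
arm 2 at φ=120.0°: e+L cos θ2 = 0.1088;  S2 = (-0.0544, 0.0942, -0.1449)
S3 = (0.1334·cos240.0°, 0.1334·sin240.0°, -0.1359) = (-0.0667, -0.1155, -0.1359)
|S₂|²−|S₁|² = -0.0128;  |S₃|²−|S₁|² = -0.0093
plane₁₂: -0.5086x+0.1885y+-0.1398z = -0.0128
det = 0.2180;  x = 0.0216+-0.2535z,  y = -0.0095+0.0575z
into |P−S₁|² = l²: 1.0676z² + 0.2393z + -0.1650 = 0;  Δ = 0.7618;  z = -0.5209 or 0.2967 → z<0 root = -0.5209
x = 0.1536, y = -0.0394

(0.1536, -0.0394, -0.5209)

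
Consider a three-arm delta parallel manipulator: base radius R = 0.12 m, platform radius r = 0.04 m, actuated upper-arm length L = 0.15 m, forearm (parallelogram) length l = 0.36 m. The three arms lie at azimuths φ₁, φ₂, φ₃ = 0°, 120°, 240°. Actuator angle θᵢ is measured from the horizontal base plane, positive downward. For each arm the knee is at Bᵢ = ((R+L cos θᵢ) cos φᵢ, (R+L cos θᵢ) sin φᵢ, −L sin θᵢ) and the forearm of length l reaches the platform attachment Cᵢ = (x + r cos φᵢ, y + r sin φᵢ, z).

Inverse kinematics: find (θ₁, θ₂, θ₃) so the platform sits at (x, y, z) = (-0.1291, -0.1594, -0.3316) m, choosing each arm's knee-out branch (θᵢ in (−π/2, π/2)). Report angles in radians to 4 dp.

arm 1 (φ=0.0°): x'=-0.1291, y'=-0.1594
  A cos θ + B sin θ = C:  0.2091·cos θ + -0.3316·sin θ = -0.2400
  γ=atan2(-0.3316,0.2091)=-1.0082;  ψ=arccos(-0.6121)=2.2295;  θ1=γ+ψ≈1.2213
arm 2 (φ=120.0°): x'=-0.0735, y'=0.1915
  A cos θ + B sin θ = C:  0.1535·cos θ + -0.3316·sin θ = -0.2103
  γ=atan2(-0.3316,0.1535)=-1.1373;  ψ=arccos(-0.5756)=2.1841;  θ2=γ+ψ≈1.0468
rotate P by −φ3: (0.2026, -0.0321, -0.3316)
  e−x'=-0.1226;  (l²−L²−(e−x')²−y'²−z²)/2L = -0.0631
  θ3 = atan2(B,A) + arccos(C/0.3535) = -0.1748

θ₁ = 1.2213, θ₂ = 1.0468, θ₃ = -0.1748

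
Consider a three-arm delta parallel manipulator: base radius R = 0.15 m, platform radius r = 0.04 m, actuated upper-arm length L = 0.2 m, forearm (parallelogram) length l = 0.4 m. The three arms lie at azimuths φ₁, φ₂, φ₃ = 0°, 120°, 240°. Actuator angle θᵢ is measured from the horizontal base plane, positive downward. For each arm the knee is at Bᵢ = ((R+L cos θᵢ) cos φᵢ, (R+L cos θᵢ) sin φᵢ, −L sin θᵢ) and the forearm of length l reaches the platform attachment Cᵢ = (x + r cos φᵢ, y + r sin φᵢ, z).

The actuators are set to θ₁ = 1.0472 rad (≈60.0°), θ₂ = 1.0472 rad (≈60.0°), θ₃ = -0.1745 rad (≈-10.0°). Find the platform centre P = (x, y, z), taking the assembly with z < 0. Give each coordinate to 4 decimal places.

(-0.1017, -0.1761, -0.3516)

φ1=0.0°: virtual centre (0.2100, 0.0000, -0.1732), radius l
O2 = (0.2100·cos120.0°, 0.2100·sin120.0°, -0.1732) = (-0.1050, 0.1819, -0.1732)
arm 3 at φ=240.0°: ρ3 = 0.3070;  O3 = (-0.1535, -0.2658, 0.0347)
subtract pairs → two planes through P
[-0.6300 0.3637 0.0000]·P = 0.0000;  [-0.7270 -0.5317 0.4159]·P = 0.0213
det = 0.5994;  x = -0.0129+0.2524z,  y = -0.0224+0.4371z
sphere 1 gives Az²+Bz+C=0 with A=1.2547, B=0.2143, C=-0.0798;  B²−4AC=0.4464;  roots -0.3516, 0.1809;  negative root z = -0.3516
x = -0.1017, y = -0.1761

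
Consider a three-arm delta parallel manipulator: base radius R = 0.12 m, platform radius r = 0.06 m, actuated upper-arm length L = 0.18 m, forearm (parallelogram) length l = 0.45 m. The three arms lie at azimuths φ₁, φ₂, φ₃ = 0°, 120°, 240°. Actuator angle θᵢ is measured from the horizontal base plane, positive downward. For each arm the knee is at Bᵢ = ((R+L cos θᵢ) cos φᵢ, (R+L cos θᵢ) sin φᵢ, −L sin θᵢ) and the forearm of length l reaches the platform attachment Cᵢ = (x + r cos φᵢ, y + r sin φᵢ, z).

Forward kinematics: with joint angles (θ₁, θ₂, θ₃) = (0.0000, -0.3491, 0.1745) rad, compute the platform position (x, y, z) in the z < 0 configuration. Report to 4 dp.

centre 1 = (0.2400·cos0.0°, 0.2400·sin0.0°, 0.0000) = (0.2400, 0.0000, 0.0000)
arm 2 at φ=120.0°: (R−r)+L cos θ2 = 0.2291;  centre 2 = (-0.1146, 0.1984, 0.0616)
centre 3 = (0.2373·cos240.0°, 0.2373·sin240.0°, -0.0313) = (-0.1186, -0.2055, -0.0313)
eliminate P² terms by subtracting sphere 1 from 2 and 3
[-0.7091 0.3969 0.1231]·P = -0.0013;  [-0.7173 -0.4110 -0.0625]·P = -0.0003
det = 0.5761;  x = 0.0012+0.0448z,  y = -0.0012+-0.2302z
quadratic in z: (1.0550)z²+(-0.0208)z+(-0.1455)=0, √Δ=0.7837 → z ∈ {-0.3616, 0.3813}; z = -0.3616 (taking z<0)
x = -0.0150, y = 0.0820

(-0.0150, 0.0820, -0.3616)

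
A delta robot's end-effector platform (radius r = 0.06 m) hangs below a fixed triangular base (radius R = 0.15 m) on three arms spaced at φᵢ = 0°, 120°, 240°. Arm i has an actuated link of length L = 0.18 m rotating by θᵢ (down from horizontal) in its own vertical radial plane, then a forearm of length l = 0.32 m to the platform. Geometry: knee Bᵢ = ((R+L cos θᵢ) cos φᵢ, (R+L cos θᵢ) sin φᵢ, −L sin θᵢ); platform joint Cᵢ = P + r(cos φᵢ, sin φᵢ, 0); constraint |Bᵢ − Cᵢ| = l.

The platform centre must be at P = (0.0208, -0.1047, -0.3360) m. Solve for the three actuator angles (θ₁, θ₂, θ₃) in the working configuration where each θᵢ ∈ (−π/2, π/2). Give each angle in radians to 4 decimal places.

φ1=0.0° → target in arm frame (0.0208, -0.1047)
  e−x'=0.0692;  (l²−L²−(e−x')²−y'²−z²)/2L = -0.1629
  θ1 = atan2(B,A) + arccos(C/0.3431) = 0.6979
φ2=120.0° → target in arm frame (-0.1011, 0.0343)
  A cos θ + B sin θ = C:  0.1911·cos θ + -0.3360·sin θ = -0.2238
  √(A²+B²)=0.3865;  θ2 = -1.0537+2.1884 ≈ 1.1347
rotate P by −φ3: (0.0803, 0.0704, -0.3360)
  A=0.0097, B=-0.3360, C=(l²−L²−A²−y'²−z²)/(2L)=-0.1332
  √(A²+B²)=0.3361;  θ3 = -1.5419+1.9781 ≈ 0.4363

θ₁ = 0.6979, θ₂ = 1.1347, θ₃ = 0.4363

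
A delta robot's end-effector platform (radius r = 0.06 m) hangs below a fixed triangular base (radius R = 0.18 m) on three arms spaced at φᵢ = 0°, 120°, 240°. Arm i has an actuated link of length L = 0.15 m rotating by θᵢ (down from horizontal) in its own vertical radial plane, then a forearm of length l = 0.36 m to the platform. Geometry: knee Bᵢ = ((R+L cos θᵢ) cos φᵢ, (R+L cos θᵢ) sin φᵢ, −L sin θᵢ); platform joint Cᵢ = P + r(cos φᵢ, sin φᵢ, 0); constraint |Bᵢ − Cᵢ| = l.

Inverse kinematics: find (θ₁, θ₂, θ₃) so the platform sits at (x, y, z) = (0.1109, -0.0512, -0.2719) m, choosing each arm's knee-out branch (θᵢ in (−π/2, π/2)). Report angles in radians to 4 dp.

θ₁ = -0.3491, θ₂ = 0.8726, θ₃ = 0.4362

rotate P by −φ1: (0.1109, -0.0512, -0.2719)
  A=0.0091, B=-0.2719, C=(l²−L²−A²−y'²−z²)/(2L)=0.1016
  √(A²+B²)=0.2721;  θ1 = -1.5373+1.1882 ≈ -0.3491
arm 2 (φ=120.0°): x'=-0.0998, y'=-0.0704
  A=0.2198, B=-0.2719, C=(l²−L²−A²−y'²−z²)/(2L)=-0.0670
  θ2 = atan2(B,A) + arccos(C/0.3496) = 0.8726
rotate P by −φ3: (-0.0111, 0.1216, -0.2719)
  A=0.1311, B=-0.2719, C=(l²−L²−A²−y'²−z²)/(2L)=0.0039
  √(A²+B²)=0.3019;  θ3 = -1.1215+1.5577 ≈ 0.4362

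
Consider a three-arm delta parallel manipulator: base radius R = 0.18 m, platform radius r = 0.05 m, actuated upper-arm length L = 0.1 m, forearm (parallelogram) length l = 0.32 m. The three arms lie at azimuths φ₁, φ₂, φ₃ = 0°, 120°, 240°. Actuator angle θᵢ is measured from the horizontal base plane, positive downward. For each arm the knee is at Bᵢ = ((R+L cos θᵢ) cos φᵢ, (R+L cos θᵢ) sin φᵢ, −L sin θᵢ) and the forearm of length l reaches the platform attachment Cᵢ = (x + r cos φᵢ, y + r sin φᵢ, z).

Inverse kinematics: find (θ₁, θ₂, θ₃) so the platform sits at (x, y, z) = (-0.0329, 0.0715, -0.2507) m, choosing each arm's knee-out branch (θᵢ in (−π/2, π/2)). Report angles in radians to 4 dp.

arm 1 (φ=0.0°): x'=-0.0329, y'=0.0715
  A cos θ + B sin θ = C:  0.1629·cos θ + -0.2507·sin θ = -0.0105
  θ1 = atan2(B,A) + arccos(C/0.2990) = 0.6113
rotate P by −φ2: (0.0784, -0.0073, -0.2507)
  A=0.0516, B=-0.2507, C=(l²−L²−A²−y'²−z²)/(2L)=0.1342
  γ=atan2(-0.2507,0.0516)=-1.3677;  ψ=arccos(0.5241)=1.0191;  θ2=γ+ψ≈-0.3486
φ3=240.0° → target in arm frame (-0.0455, -0.0642)
  A=0.1755, B=-0.2507, C=(l²−L²−A²−y'²−z²)/(2L)=-0.0268
  θ3 = atan2(B,A) + arccos(C/0.3060) = 0.6985

θ₁ = 0.6113, θ₂ = -0.3486, θ₃ = 0.6985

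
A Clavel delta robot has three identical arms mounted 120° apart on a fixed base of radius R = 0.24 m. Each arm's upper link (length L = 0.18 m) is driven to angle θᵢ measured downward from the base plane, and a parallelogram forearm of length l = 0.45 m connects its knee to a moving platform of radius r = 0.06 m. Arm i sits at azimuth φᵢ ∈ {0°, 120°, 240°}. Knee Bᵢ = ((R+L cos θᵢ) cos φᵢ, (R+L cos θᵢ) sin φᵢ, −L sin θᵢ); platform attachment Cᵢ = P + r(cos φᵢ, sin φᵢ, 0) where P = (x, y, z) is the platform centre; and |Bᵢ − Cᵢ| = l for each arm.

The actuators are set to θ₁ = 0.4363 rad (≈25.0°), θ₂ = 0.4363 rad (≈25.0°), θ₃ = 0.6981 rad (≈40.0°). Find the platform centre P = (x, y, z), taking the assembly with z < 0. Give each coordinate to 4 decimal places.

arm 1 at φ=0.0°: ρ1 = 0.3431;  centre 1 = (0.3431, 0.0000, -0.0761)
φ2=120.0°: virtual centre (-0.1716, 0.2972, -0.0761), radius l
arm 3 at φ=240.0°: ρ3 = 0.3179;  centre 3 = (-0.1589, -0.2753, -0.1157)
eliminate P² terms by subtracting sphere 1 from 2 and 3
plane₁₂: -1.0294x+0.5943y+0.0000z = 0.0000
det = 1.1636;  x = 0.0046+-0.0405z,  y = 0.0080+-0.0701z
quadratic in z: (1.0066)z²+(0.1784)z+(-0.0821)=0, √Δ=0.6019 → z ∈ {-0.3876, 0.2104}; z = -0.3876 (taking z<0)
x = 0.0203, y = 0.0352

(0.0203, 0.0352, -0.3876)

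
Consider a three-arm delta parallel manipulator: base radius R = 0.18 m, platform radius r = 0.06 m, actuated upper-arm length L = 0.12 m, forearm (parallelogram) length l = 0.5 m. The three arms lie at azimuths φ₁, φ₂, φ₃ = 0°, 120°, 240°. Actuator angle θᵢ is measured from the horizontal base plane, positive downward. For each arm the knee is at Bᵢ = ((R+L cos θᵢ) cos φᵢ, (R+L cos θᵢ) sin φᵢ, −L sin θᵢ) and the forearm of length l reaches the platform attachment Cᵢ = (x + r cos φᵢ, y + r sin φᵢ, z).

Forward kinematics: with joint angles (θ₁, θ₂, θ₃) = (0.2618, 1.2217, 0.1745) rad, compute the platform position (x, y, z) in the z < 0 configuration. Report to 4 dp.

(0.0800, -0.1626, -0.4774)

φ1=0.0°: virtual centre (0.2359, 0.0000, -0.0311), radius l
φ2=120.0°: virtual centre (-0.0805, 0.1395, -0.1128), radius l
S3 = (0.2382·cos240.0°, 0.2382·sin240.0°, -0.0208) = (-0.1191, -0.2063, -0.0208)
eliminate P² terms by subtracting sphere 1 from 2 and 3
plane₁₂: -0.6329x+0.2789y+-0.1634z = -0.0180
det = 0.4591;  x = 0.0158+-0.1344z,  y = -0.0285+0.2809z
quadratic in z: (1.0970)z²+(0.1052)z+(-0.1998)=0, √Δ=0.9422 → z ∈ {-0.4774, 0.3815}; z = -0.4774 (taking z<0)
x = 0.0800, y = -0.1626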